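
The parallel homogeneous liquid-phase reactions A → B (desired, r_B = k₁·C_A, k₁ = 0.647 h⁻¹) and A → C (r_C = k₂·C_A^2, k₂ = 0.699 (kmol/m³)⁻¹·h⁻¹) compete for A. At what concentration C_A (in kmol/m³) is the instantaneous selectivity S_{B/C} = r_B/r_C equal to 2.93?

0.316 kmol/m³

S_{B/C} = (k₁/k₂)·C_A⁻¹ ⇒ C_A = (S·k₂/k₁)^(-1).
= (2.93×0.699/0.647)^(-1) = (3.165)^(-1) = 0.316 kmol/m³.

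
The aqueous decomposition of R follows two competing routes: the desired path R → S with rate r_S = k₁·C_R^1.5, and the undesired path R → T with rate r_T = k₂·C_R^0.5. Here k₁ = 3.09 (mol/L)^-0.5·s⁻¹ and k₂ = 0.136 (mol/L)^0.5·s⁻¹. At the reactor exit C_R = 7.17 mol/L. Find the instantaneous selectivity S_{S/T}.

163

S_{S/T} = r_S/r_T = (k₁·C_R^1.5)/(k₂·C_R^0.5) = (k₁/k₂)·C_R.
= (3.09×7.170^1.5) / (0.136×7.170^0.5) = 59.32/0.3642 = 163.
Since the desired path is higher order in R, keeping C_R high (PFR or concentrated feed) favours S.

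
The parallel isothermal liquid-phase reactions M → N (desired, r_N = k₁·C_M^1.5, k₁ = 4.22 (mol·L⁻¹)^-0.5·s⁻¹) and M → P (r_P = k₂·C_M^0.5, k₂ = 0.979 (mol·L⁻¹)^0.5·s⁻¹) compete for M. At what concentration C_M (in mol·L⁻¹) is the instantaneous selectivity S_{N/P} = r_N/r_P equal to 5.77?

1.34 mol·L⁻¹

S_{N/P} = (k₁/k₂)·C_M ⇒ C_M = S·k₂/k₁.
= 5.77×0.979/4.22 = 1.34 mol·L⁻¹.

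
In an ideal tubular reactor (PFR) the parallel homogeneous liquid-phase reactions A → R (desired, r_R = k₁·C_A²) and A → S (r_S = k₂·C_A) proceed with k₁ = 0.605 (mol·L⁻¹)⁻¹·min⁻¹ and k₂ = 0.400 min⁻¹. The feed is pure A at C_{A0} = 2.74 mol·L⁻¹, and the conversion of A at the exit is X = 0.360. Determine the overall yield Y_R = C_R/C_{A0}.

C_A = C_{A0}(1−X) = 1.754 mol·L⁻¹.
Along a PFR/batch, dC_S/dC_A = −r_S/(r_R+r_S) = −k₂/(k₂+k₁·C_A).
Integrating from C_{A0} to C_A: C_S = (0.400/0.605)·ln[(0.400+0.605·2.74)/(0.400+0.605·1.75)] = 0.6612·ln(2.058/1.461) = 0.2265 mol·L⁻¹.
Then C_R = (C_{A0}−C_A) − C_S = 0.9864 − 0.2265 = 0.7599 mol·L⁻¹.
Y_R = C_R/C_{A0} = 0.7599/2.74 = 0.277.

0.277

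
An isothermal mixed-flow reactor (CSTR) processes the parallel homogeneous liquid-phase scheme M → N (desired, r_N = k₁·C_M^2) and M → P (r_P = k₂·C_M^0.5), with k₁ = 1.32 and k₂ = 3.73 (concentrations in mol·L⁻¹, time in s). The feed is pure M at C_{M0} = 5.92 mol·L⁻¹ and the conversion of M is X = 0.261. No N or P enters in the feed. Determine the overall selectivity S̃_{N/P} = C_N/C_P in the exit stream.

3.24

Exit C_M = C_{M0}(1−X) = 5.92×0.739 = 4.375 mol·L⁻¹.
In a CSTR the entire volume is at exit conditions, so r_N = 1.32×4.375^2 = 25.26 and r_P = 3.73×4.375^0.5 = 7.802.
Overall selectivity = C_N/C_P = r_Nτ/(r_Pτ) = r_N/r_P = 3.24.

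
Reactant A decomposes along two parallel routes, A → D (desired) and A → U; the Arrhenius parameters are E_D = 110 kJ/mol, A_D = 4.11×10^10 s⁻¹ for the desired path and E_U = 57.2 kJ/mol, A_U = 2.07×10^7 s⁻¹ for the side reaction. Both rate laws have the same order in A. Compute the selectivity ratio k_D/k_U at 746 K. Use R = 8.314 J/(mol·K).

0.399

With equal orders, S_{D/U} = k_D/k_U = (A_D/A_U)·exp[(E_U−E_D)/(RT)].
(E_U−E_D)/(RT) = (57.2−110)×10³/(8.314×746) = -52800/6202 = -8.513.
k_D/k_U = (4.11×10^10/2.07×10^7)·exp(-8.513) = 1986 × 2.008×10^-4 = 0.399.
Since E_D > E_U, raising the temperature improves selectivity toward D.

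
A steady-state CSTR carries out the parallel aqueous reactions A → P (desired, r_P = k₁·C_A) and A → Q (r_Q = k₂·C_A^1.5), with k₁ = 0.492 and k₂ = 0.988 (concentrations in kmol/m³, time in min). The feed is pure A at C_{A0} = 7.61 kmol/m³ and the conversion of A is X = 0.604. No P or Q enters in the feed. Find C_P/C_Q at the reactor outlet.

0.287

Exit C_A = C_{A0}(1−X) = 7.61×0.396 = 3.014 kmol/m³.
In a CSTR the entire volume is at exit conditions, so r_P = 0.492×3.014 = 1.483 and r_Q = 0.988×3.014^1.5 = 5.169.
Overall selectivity = C_P/C_Q = r_Pτ/(r_Qτ) = r_P/r_Q = 0.287.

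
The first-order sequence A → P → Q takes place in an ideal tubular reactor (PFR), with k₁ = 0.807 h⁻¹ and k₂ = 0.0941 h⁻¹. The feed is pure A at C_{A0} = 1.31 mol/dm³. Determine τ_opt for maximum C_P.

3.01 h

For first-order series the maximum of C_P occurs at τ_opt = ln(k₂/k₁)/(k₂−k₁).
= ln(0.0941/0.807)/(0.0941−0.807) = ln(0.1166)/-0.7129 = -2.149/-0.7129 = 3.01 h.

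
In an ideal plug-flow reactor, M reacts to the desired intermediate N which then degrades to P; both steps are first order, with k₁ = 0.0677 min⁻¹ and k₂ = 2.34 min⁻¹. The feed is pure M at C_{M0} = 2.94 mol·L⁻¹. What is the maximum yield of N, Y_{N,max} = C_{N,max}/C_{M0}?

0.0260

At the optimum, C_{N,max}/C_{M0} = (k₁/k₂)^[k₂/(k₂−k₁)].
= (0.0677/2.34)^(2.34/(2.34−0.0677)) = (0.02893)^(1.030) = 0.02603.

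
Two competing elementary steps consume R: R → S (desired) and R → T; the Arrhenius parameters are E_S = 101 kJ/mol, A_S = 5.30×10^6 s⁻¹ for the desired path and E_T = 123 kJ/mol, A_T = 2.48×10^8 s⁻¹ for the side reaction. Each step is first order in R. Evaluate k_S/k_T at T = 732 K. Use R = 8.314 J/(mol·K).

With equal orders, S_{S/T} = k_S/k_T = (A_S/A_T)·exp[(E_T−E_S)/(RT)].
(E_T−E_S)/(RT) = (123−101)×10³/(8.314×732) = 22000/6086 = 3.615.
k_S/k_T = (5.30×10^6/2.48×10^8)·exp(3.615) = 0.02137 × 37.15 = 0.794.
Since E_S < E_T, lowering the temperature improves selectivity toward S.

0.794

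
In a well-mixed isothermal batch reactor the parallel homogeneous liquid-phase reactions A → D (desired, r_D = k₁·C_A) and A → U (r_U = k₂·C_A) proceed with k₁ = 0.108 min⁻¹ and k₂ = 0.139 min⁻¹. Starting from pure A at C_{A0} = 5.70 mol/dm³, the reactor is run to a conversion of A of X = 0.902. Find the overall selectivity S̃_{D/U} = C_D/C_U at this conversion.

0.777

C_A = C_{A0}(1−X) = 0.5586 mol/dm³.
Both paths are first order in A, so the instantaneous fraction to D is constant: dC_D/d(−C_A) = k₁/(k₁+k₂) = 0.4372.
C_D = 0.4372·(C_{A0}−C_A) = 0.4372×5.141 = 2.25 mol/dm³.
C_U = (C_{A0}−C_A)−C_D = 2.893 mol/dm³; S̃_{D/U} = 2.248/2.893 = 0.777.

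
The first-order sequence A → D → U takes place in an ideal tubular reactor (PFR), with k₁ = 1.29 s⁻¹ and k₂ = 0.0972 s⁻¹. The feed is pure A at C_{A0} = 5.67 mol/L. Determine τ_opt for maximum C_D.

The intermediate peaks when r₁ = r₂, i.e. k₁e^(−k₁τ) = k₂e^(−k₂τ), giving τ_opt = ln(k₂/k₁)/(k₂−k₁).
= ln(0.0972/1.29)/(0.0972−1.29) = ln(0.07535)/-1.193 = -2.586/-1.193 = 2.17 s.

2.17 s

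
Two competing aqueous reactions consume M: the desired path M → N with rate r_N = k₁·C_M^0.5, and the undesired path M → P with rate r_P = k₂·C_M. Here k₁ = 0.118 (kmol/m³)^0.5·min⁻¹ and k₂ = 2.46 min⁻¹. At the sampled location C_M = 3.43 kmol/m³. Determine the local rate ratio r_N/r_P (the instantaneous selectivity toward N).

0.0259

S_{N/P} = r_N/r_P = (k₁·C_M^0.5)/(k₂·C_M) = (k₁/k₂)·C_M^-0.5.
= (0.118×3.430^0.5) / (2.46×3.430) = 0.2185/8.438 = 0.0259.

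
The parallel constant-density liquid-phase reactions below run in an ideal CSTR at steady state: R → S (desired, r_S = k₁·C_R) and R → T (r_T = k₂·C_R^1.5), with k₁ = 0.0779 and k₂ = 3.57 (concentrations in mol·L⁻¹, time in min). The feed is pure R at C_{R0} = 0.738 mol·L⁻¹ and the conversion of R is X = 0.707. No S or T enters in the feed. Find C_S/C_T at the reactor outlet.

Exit C_R = C_{R0}(1−X) = 0.738×0.293 = 0.2162 mol·L⁻¹.
A CSTR operates uniformly at the exit composition, giving r_S = 0.01684 and r_T = 0.3590 (each k·C_R^n at C_R = 0.2162).
Overall selectivity = C_S/C_T = r_Sτ/(r_Tτ) = r_S/r_T = 0.0469.

0.0469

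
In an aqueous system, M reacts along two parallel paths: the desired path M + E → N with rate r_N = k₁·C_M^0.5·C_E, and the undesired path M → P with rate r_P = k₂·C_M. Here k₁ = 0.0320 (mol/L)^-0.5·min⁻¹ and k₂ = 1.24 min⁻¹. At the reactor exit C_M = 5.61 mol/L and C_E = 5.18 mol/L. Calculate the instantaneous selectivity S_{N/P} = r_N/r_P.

0.0564

S_{N/P} = r_N/r_P = (k₁·C_M^0.5·C_E)/(k₂·C_M) = (k₁/k₂)·C_M^-0.5·C_E.
= (0.0320×5.610^0.5×5.180) / (1.24×5.610) = 0.3926/6.956 = 0.0564.
The undesired path is higher order in M, so low C_M (CSTR or dilute feed) favours N.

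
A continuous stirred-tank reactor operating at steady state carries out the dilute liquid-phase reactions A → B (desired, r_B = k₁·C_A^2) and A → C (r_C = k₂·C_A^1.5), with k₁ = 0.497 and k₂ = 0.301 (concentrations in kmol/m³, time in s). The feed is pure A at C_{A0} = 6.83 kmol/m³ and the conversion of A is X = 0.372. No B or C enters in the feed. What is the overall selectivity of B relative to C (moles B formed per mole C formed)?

3.42

Exit C_A = C_{A0}(1−X) = 6.83×0.628 = 4.289 kmol/m³.
Rates in a CSTR are evaluated at the outlet concentration: r_B = 0.497×4.289^2 = 9.144, r_C = 0.301×4.289^1.5 = 2.674.
Overall selectivity = C_B/C_C = r_Bτ/(r_Cτ) = r_B/r_C = 3.42.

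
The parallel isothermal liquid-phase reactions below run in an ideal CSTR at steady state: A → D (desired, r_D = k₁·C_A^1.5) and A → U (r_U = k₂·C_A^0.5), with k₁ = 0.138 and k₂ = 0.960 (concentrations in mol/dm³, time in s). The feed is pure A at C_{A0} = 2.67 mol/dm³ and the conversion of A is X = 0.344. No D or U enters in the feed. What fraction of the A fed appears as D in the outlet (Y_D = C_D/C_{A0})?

0.0692

Exit C_A = C_{A0}(1−X) = 2.67×0.656 = 1.752 mol/dm³.
In a CSTR the entire volume is at exit conditions, so r_D = 0.138×1.752^1.5 = 0.3199 and r_U = 0.960×1.752^0.5 = 1.271.
Fraction of consumed A going to D: r_D/(r_D+r_U) = 0.2011.
C_D = 0.2011·C_{A0}·X = 0.2011×2.67×0.344 = 0.185 mol/dm³; Y_D = C_D/C_{A0} = 0.0692.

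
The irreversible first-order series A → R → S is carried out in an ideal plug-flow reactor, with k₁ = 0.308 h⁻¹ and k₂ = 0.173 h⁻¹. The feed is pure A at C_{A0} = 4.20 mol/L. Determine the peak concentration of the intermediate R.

2.01 mol/L

At the optimum, C_{R,max}/C_{A0} = (k₁/k₂)^[k₂/(k₂−k₁)].
= (0.308/0.173)^(0.173/(0.173−0.308)) = (1.780)^(-1.281) = 0.4775.
C_{R,max} = 0.4775×4.20 = 2.01 mol/L.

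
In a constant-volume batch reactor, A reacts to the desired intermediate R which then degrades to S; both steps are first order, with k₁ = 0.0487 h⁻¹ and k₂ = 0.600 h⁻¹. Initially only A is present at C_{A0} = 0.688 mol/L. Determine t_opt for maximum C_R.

Setting dC_R/dt = 0 gives t_opt = ln(k₂/k₁)/(k₂−k₁).
= ln(0.600/0.0487)/(0.600−0.0487) = ln(12.32)/0.5513 = 2.511/0.5513 = 4.56 h.

4.56 h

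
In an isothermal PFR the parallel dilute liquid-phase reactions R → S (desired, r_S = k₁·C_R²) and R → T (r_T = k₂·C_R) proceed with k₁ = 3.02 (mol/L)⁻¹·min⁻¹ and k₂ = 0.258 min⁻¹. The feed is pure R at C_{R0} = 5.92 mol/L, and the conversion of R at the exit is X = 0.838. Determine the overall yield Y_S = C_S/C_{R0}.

0.813

C_R = C_{R0}(1−X) = 0.9590 mol/L.
Along a PFR/batch, dC_T/dC_R = −r_T/(r_S+r_T) = −k₂/(k₂+k₁·C_R).
Integrating from C_{R0} to C_R: C_T = (0.258/3.02)·ln[(0.258+3.02·5.92)/(0.258+3.02·0.959)] = 0.08543·ln(18.14/3.154) = 0.1494 mol/L.
Then C_S = (C_{R0}−C_R) − C_T = 4.961 − 0.1494 = 4.812 mol/L.
Y_S = C_S/C_{R0} = 4.812/5.92 = 0.813.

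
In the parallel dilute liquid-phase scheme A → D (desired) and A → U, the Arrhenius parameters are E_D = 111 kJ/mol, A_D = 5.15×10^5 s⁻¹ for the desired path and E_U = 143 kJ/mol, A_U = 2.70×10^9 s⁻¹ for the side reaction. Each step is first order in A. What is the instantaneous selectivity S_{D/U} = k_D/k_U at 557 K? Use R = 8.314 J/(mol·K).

0.191

Since both paths have the same order in A, the concentration cancels and S_{D/U} = k_D/k_U = (A_D/A_U)·exp[(E_U−E_D)/(RT)].
(E_U−E_D)/(RT) = (143−111)×10³/(8.314×557) = 32000/4631 = 6.910.
k_D/k_U = (5.15×10^5/2.70×10^9)·exp(6.910) = 1.907×10^-4 × 1002 = 0.191.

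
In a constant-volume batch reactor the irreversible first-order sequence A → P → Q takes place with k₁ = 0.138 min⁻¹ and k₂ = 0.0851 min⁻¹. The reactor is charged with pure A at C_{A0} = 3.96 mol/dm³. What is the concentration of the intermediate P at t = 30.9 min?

Solving the coupled first-order balances gives C_P(t) = [k₁/(k₂−k₁)]·C_{A0}·(e^(−k₁t) − e^(−k₂t)).
e^(−k₁t) = e^(−0.138×30.9) = e^(−4.264) = 0.01406; e^(−k₂t) = e^(−2.630) = 0.07211.
C_P = 0.138×3.96/(0.0851−0.138) × (0.01406−0.07211) = (-10.33)×(-0.05804) = 0.5996 mol/dm³.

0.600 mol/dm³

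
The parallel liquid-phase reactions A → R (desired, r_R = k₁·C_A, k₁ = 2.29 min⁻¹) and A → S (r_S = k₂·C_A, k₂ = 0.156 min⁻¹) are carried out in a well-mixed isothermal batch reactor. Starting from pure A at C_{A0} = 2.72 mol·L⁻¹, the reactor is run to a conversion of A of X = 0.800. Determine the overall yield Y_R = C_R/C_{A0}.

0.749

C_A = C_{A0}(1−X) = 0.5440 mol·L⁻¹.
Both paths are first order in A, so the instantaneous fraction to R is constant: dC_R/d(−C_A) = k₁/(k₁+k₂) = 0.9362.
C_R = 0.9362·(C_{A0}−C_A) = 0.9362×2.176 = 2.04 mol·L⁻¹.
Y_R = C_R/C_{A0} = 2.037/2.72 = 0.749.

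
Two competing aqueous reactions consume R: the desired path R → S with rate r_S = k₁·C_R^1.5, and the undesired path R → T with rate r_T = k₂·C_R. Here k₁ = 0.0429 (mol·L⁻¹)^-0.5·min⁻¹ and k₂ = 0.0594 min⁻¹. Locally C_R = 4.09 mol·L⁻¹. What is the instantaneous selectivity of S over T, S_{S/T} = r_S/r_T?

1.46

S_{S/T} = r_S/r_T = (k₁·C_R^1.5)/(k₂·C_R) = (k₁/k₂)·C_R^0.5.
= (0.0429×4.090^1.5) / (0.0594×4.090) = 0.3548/0.2429 = 1.46.
Since the desired path is higher order in R, keeping C_R high (PFR or concentrated feed) favours S.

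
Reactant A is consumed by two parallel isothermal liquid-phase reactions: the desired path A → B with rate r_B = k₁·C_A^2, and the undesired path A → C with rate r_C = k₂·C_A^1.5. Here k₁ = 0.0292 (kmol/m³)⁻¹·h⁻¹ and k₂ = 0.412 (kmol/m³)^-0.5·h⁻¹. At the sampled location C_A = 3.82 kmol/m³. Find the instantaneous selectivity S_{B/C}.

0.139

S_{B/C} = r_B/r_C = (k₁·C_A^2)/(k₂·C_A^1.5) = (k₁/k₂)·C_A^0.5.
= (0.0292×3.820^2) / (0.412×3.820^1.5) = 0.4261/3.076 = 0.139.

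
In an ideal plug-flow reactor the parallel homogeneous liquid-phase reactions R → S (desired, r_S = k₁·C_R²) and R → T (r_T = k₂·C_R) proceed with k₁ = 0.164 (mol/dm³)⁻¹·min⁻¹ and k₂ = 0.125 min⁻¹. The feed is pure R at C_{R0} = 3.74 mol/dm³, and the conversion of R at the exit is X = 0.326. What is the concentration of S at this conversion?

C_R = C_{R0}(1−X) = 2.521 mol/dm³.
Along a PFR/batch, dC_T/dC_R = −r_T/(r_S+r_T) = −k₂/(k₂+k₁·C_R).
Integrating from C_{R0} to C_R: C_T = (0.125/0.164)·ln[(0.125+0.164·3.74)/(0.125+0.164·2.52)] = 0.7622·ln(0.7384/0.5384) = 0.2407 mol/dm³.
Then C_S = (C_{R0}−C_R) − C_T = 1.219 − 0.2407 = 0.9785 mol/dm³.

0.979 mol/dm³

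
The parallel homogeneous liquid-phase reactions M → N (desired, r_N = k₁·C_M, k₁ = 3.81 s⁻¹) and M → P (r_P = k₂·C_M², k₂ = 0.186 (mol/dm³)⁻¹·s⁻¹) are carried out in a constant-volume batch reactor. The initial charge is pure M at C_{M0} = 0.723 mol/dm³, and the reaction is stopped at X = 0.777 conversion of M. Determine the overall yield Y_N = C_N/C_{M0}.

0.761

C_M = C_{M0}(1−X) = 0.1612 mol/dm³.
Along a PFR/batch, dC_N/dC_M = −r_N/(r_N+r_P) = −k₁/(k₁+k₂·C_M).
Integrating from C_{M0} to C_M: C_N = (3.81/0.186)·ln[(3.81+0.186·0.723)/(3.81+0.186·0.161)] = 20.48·ln(3.944/3.840) = 0.5499 mol/dm³.
Y_N = C_N/C_{M0} = 0.5499/0.723 = 0.761.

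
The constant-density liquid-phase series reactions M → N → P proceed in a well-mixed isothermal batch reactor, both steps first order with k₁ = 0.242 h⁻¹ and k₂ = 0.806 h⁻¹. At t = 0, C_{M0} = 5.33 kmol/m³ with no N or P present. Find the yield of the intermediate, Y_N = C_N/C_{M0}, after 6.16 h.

The intermediate concentration in a first-order A→B→C sequence is C_N = k₁C_{M0}(e^(−k₁t) − e^(−k₂t))/(k₂−k₁).
e^(−k₁t) = e^(−0.242×6.16) = e^(−1.491) = 0.2252; e^(−k₂t) = e^(−4.965) = 0.006978.
C_N = 0.242×5.33/(0.806−0.242) × (0.2252−0.006978) = 2.287×0.2182 = 0.4991 kmol/m³.
Y_N = C_N/C_{M0} = 0.4991/5.33 = 0.0936.

0.0936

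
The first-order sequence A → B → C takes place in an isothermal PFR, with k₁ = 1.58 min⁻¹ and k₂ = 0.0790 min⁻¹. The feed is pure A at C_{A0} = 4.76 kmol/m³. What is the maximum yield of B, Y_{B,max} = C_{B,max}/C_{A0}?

0.854

Evaluating C_B at τ_opt = ln(k₂/k₁)/(k₂−k₁) gives C_{B,max}/C_{A0} = (k₁/k₂)^[k₂/(k₂−k₁)].
= (1.58/0.0790)^(0.0790/(0.0790−1.58)) = (20.00)^(-0.05263) = 0.8541.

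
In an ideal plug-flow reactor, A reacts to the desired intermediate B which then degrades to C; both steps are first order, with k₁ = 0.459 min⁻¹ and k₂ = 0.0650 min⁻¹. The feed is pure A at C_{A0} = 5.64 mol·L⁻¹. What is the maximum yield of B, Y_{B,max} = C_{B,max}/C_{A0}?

0.724

Evaluating C_B at τ_opt = ln(k₂/k₁)/(k₂−k₁) gives C_{B,max}/C_{A0} = (k₁/k₂)^[k₂/(k₂−k₁)].
= (0.459/0.0650)^(0.0650/(0.0650−0.459)) = (7.062)^(-0.1650) = 0.7244.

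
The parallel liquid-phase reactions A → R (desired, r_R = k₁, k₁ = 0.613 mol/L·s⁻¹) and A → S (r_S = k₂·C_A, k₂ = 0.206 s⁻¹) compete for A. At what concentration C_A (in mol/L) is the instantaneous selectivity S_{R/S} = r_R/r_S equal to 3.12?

S_{R/S} = (k₁/k₂)·C_A⁻¹ ⇒ C_A = (S·k₂/k₁)^(-1).
= (3.12×0.206/0.613)^(-1) = (1.048)^(-1) = 0.954 mol/L.

0.954 mol/L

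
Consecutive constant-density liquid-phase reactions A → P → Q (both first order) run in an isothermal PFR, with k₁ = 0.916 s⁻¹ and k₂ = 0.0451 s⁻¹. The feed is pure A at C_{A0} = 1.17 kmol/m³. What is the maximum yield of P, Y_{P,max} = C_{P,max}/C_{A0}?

0.856

At the optimum, C_{P,max}/C_{A0} = (k₁/k₂)^[k₂/(k₂−k₁)].
= (0.916/0.0451)^(0.0451/(0.0451−0.916)) = (20.31)^(-0.05179) = 0.8556.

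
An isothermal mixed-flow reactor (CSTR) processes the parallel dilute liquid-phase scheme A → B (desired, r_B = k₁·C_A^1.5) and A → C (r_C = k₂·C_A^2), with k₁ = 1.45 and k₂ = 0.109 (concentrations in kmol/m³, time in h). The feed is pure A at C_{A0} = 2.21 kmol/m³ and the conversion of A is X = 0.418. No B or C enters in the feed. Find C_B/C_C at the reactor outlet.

11.7

Exit C_A = C_{A0}(1−X) = 2.21×0.582 = 1.286 kmol/m³.
A CSTR operates uniformly at the exit composition, giving r_B = 2.115 and r_C = 0.1803 (each k·C_A^n at C_A = 1.286).
Overall selectivity = C_B/C_C = r_Bτ/(r_Cτ) = r_B/r_C = 11.7.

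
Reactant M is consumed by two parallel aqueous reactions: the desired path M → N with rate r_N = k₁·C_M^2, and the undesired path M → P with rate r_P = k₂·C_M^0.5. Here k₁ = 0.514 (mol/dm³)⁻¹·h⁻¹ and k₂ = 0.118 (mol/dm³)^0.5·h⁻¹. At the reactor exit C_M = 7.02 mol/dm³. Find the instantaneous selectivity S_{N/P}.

S_{N/P} = r_N/r_P = (k₁·C_M^2)/(k₂·C_M^0.5) = (k₁/k₂)·C_M^1.5.
= (0.514×7.020^2) / (0.118×7.020^0.5) = 25.33/0.3126 = 81.0.
Since the desired path is higher order in M, keeping C_M high (PFR or concentrated feed) favours N.

81.0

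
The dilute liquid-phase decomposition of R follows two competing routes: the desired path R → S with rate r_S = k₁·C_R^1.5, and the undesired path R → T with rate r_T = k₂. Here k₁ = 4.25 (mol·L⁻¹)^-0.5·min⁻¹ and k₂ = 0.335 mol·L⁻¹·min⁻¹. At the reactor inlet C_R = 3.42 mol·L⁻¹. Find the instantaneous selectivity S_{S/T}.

80.2

S_{S/T} = r_S/r_T = (k₁·C_R^1.5)/(k₂) = (k₁/k₂)·C_R^1.5.
= (4.25×3.420^1.5) / (0.335) = 26.88/0.3350 = 80.2.
Since the desired path is higher order in R, keeping C_R high (PFR or concentrated feed) favours S.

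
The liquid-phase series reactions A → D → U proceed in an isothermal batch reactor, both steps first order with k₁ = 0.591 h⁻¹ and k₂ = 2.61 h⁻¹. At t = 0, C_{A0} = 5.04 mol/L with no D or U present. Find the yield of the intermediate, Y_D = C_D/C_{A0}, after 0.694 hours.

0.146

For first-order series with pure A initially, C_D(t) = k₁C_{A0}/(k₂−k₁)·(e^(−k₁t) − e^(−k₂t)).
e^(−k₁t) = e^(−0.591×0.694) = e^(−0.4102) = 0.6635; e^(−k₂t) = e^(−1.811) = 0.1634.
C_D = 0.591×5.04/(2.61−0.591) × (0.6635−0.1634) = 1.475×0.5001 = 0.7378 mol/L.
Y_D = C_D/C_{A0} = 0.7378/5.04 = 0.146.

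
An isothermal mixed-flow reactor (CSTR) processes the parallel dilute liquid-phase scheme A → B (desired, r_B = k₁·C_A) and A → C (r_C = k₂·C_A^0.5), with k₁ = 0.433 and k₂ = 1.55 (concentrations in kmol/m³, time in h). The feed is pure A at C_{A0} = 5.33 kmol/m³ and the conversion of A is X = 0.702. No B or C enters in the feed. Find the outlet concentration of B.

Exit C_A = C_{A0}(1−X) = 5.33×0.298 = 1.588 kmol/m³.
A CSTR operates uniformly at the exit composition, giving r_B = 0.6878 and r_C = 1.953 (each k·C_A^n at C_A = 1.588).
Fraction of consumed A going to B: r_B/(r_B+r_C) = 0.2604.
C_B = 0.2604·C_{A0}·X = 0.2604×5.33×0.702 = 0.974 kmol/m³.

0.974 kmol/m³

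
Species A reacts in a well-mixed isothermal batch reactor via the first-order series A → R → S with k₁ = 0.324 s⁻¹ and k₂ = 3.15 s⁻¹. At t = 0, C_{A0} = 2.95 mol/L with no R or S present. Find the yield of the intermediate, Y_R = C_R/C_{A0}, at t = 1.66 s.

Solving the coupled first-order balances gives C_R(t) = [k₁/(k₂−k₁)]·C_{A0}·(e^(−k₁t) − e^(−k₂t)).
e^(−k₁t) = e^(−0.324×1.66) = e^(−0.5378) = 0.5840; e^(−k₂t) = e^(−5.229) = 0.005359.
C_R = 0.324×2.95/(3.15−0.324) × (0.5840−0.005359) = 0.3382×0.5786 = 0.1957 mol/L.
Y_R = C_R/C_{A0} = 0.1957/2.95 = 0.0663.

0.0663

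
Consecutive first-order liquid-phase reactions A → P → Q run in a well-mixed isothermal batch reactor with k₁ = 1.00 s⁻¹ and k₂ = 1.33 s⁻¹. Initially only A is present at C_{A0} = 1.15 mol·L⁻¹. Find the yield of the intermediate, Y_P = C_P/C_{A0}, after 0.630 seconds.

The intermediate concentration in a first-order A→B→C sequence is C_P = k₁C_{A0}(e^(−k₁t) − e^(−k₂t))/(k₂−k₁).
e^(−k₁t) = e^(−1.00×0.630) = e^(−0.6300) = 0.5326; e^(−k₂t) = e^(−0.8379) = 0.4326.
C_P = 1.00×1.15/(1.33−1.00) × (0.5326−0.4326) = 3.485×0.09997 = 0.3484 mol·L⁻¹.
Y_P = C_P/C_{A0} = 0.3484/1.15 = 0.303.

0.303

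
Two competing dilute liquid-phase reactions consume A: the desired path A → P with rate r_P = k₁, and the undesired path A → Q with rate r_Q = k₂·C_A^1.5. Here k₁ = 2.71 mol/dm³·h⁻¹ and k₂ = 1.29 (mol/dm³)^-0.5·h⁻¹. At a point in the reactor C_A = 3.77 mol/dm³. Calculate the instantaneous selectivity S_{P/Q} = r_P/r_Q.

0.287

S_{P/Q} = r_P/r_Q = (k₁)/(k₂·C_A^1.5) = (k₁/k₂)·C_A^-1.5.
= (2.71) / (1.29×3.770^1.5) = 2.710/9.443 = 0.287.
The undesired path is higher order in A, so low C_A (CSTR or dilute feed) favours P.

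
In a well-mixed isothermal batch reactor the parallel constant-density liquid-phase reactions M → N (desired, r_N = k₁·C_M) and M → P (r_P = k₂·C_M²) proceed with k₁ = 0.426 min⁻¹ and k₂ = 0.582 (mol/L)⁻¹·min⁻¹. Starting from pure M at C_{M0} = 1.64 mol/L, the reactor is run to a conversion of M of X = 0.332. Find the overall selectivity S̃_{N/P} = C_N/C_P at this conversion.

C_M = C_{M0}(1−X) = 1.096 mol/L.
Along a PFR/batch, dC_N/dC_M = −r_N/(r_N+r_P) = −k₁/(k₁+k₂·C_M).
Integrating from C_{M0} to C_M: C_N = (0.426/0.582)·ln[(0.426+0.582·1.64)/(0.426+0.582·1.10)] = 0.7320·ln(1.380/1.064) = 0.1909 mol/L.
C_P = (C_{M0}−C_M)−C_N = 0.3536 mol/L; S̃_{N/P} = 0.1909/0.3536 = 0.540.

0.540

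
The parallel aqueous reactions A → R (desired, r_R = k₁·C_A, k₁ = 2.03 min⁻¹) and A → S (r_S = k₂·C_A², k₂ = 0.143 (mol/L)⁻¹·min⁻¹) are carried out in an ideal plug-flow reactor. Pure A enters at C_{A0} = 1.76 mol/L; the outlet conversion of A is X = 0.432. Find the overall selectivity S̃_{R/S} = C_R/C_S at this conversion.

C_A = C_{A0}(1−X) = 0.9997 mol/L.
Along a PFR/batch, dC_R/dC_A = −r_R/(r_R+r_S) = −k₁/(k₁+k₂·C_A).
Integrating from C_{A0} to C_A: C_R = (2.03/0.143)·ln[(2.03+0.143·1.76)/(2.03+0.143·1.000)] = 14.20·ln(2.282/2.173) = 0.6931 mol/L.
C_S = (C_{A0}−C_A)−C_R = 0.06722 mol/L; S̃_{R/S} = 0.6931/0.06722 = 10.3.

10.3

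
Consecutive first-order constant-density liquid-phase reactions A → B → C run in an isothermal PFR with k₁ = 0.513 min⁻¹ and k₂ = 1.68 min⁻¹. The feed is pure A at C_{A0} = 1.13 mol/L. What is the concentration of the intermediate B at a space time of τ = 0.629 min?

For first-order series with pure A initially, C_B(τ) = k₁C_{A0}/(k₂−k₁)·(e^(−k₁τ) − e^(−k₂τ)).
e^(−k₁τ) = e^(−0.513×0.629) = e^(−0.3227) = 0.7242; e^(−k₂τ) = e^(−1.057) = 0.3476.
C_B = 0.513×1.13/(1.68−0.513) × (0.7242−0.3476) = 0.4967×0.3766 = 0.1871 mol/L.

0.187 mol/L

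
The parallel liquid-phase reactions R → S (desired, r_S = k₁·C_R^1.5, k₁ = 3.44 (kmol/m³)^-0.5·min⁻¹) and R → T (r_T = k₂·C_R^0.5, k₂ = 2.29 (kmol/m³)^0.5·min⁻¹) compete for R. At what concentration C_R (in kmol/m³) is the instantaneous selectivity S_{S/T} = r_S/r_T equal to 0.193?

S_{S/T} = (k₁/k₂)·C_R ⇒ C_R = S·k₂/k₁.
= 0.193×2.29/3.44 = 0.128 kmol/m³.

0.128 kmol/m³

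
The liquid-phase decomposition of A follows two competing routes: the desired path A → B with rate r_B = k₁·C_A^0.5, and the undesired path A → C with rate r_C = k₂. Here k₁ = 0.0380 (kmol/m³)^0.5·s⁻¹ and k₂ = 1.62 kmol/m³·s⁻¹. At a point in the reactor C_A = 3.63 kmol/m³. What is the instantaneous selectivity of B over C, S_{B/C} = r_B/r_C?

S_{B/C} = r_B/r_C = (k₁·C_A^0.5)/(k₂) = (k₁/k₂)·C_A^0.5.
= (0.0380×3.630^0.5) / (1.62) = 0.07240/1.620 = 0.0447.
Since the desired path is higher order in A, keeping C_A high (PFR or concentrated feed) favours B.

0.0447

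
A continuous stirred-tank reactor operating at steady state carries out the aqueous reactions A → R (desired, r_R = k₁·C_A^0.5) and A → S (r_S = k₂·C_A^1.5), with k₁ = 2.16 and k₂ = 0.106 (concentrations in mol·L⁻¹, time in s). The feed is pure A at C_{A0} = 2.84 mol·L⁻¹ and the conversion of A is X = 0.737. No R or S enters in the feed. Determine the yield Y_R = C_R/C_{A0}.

Exit C_A = C_{A0}(1−X) = 2.84×0.263 = 0.7469 mol·L⁻¹.
In a CSTR the entire volume is at exit conditions, so r_R = 2.16×0.7469^0.5 = 1.867 and r_S = 0.106×0.7469^1.5 = 0.06843.
Fraction of consumed A going to R: r_R/(r_R+r_S) = 0.9646.
C_R = 0.9646·C_{A0}·X = 0.9646×2.84×0.737 = 2.02 mol·L⁻¹; Y_R = C_R/C_{A0} = 0.711.

0.711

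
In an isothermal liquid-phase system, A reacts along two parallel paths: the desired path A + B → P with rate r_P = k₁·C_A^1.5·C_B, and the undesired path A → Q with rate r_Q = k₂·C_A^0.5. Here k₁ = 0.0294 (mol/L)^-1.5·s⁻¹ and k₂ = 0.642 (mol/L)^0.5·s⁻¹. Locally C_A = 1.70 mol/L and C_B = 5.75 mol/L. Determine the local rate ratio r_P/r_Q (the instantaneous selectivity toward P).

S_{P/Q} = r_P/r_Q = (k₁·C_A^1.5·C_B)/(k₂·C_A^0.5) = (k₁/k₂)·C_A·C_B.
= (0.0294×1.700^1.5×5.750) / (0.642×1.700^0.5) = 0.3747/0.8371 = 0.448.

0.448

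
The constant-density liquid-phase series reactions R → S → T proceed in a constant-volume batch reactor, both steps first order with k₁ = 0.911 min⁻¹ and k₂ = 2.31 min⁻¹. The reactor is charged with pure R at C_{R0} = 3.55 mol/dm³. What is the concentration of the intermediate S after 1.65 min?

The intermediate concentration in a first-order A→B→C sequence is C_S = k₁C_{R0}(e^(−k₁t) − e^(−k₂t))/(k₂−k₁).
e^(−k₁t) = e^(−0.911×1.65) = e^(−1.503) = 0.2224; e^(−k₂t) = e^(−3.811) = 0.02211.
C_S = 0.911×3.55/(2.31−0.911) × (0.2224−0.02211) = 2.312×0.2003 = 0.4631 mol/dm³.

0.463 mol/dm³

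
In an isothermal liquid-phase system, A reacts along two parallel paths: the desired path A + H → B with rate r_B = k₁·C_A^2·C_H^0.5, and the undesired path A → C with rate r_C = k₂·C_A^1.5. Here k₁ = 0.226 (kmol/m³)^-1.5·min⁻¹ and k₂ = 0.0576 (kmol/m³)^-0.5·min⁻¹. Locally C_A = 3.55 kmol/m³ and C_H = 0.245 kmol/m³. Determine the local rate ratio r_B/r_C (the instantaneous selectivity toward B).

S_{B/C} = r_B/r_C = (k₁·C_A^2·C_H^0.5)/(k₂·C_A^1.5) = (k₁/k₂)·C_A^0.5·C_H^0.5.
= (0.226×3.550^2×0.2450^0.5) / (0.0576×3.550^1.5) = 1.410/0.3853 = 3.66.

3.66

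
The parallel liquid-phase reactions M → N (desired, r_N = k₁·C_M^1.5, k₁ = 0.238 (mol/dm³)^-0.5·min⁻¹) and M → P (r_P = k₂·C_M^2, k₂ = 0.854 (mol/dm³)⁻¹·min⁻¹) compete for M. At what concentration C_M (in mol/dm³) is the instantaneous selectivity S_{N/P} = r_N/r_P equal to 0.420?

S_{N/P} = (k₁/k₂)·C_M^-0.5 ⇒ C_M = (S·k₂/k₁)^(-2).
= (0.420×0.854/0.238)^(-2) = (1.507)^(-2) = 0.440 mol/dm³.

0.440 mol/dm³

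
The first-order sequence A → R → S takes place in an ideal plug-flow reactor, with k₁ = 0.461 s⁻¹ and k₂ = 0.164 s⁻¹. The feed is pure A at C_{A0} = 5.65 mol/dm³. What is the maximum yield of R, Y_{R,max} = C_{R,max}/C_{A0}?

0.565

At the optimum, C_{R,max}/C_{A0} = (k₁/k₂)^[k₂/(k₂−k₁)].
= (0.461/0.164)^(0.164/(0.164−0.461)) = (2.811)^(-0.5522) = 0.5651.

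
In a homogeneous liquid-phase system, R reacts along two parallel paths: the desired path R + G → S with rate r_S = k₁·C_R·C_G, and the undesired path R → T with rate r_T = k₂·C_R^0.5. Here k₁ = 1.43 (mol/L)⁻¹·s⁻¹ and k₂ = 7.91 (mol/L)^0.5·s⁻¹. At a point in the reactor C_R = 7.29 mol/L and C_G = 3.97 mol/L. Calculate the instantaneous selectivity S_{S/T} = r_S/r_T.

S_{S/T} = r_S/r_T = (k₁·C_R·C_G)/(k₂·C_R^0.5) = (k₁/k₂)·C_R^0.5·C_G.
= (1.43×7.290×3.970) / (7.91×7.290^0.5) = 41.39/21.36 = 1.94.

1.94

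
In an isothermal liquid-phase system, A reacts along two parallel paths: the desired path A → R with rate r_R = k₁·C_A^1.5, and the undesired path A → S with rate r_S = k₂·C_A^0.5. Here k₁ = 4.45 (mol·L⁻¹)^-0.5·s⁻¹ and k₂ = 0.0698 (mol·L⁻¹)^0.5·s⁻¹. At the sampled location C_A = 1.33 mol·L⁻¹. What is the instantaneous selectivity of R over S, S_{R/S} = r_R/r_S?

S_{R/S} = r_R/r_S = (k₁·C_A^1.5)/(k₂·C_A^0.5) = (k₁/k₂)·C_A.
= (4.45×1.330^1.5) / (0.0698×1.330^0.5) = 6.826/0.08050 = 84.8.

84.8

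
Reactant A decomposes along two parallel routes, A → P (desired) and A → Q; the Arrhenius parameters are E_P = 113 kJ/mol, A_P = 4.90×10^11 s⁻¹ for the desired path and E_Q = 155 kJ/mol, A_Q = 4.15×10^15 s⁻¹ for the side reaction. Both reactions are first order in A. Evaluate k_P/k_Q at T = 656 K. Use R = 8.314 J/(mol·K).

0.261

With equal orders, S_{P/Q} = k_P/k_Q = (A_P/A_Q)·exp[(E_Q−E_P)/(RT)].
(E_Q−E_P)/(RT) = (155−113)×10³/(8.314×656) = 42000/5454 = 7.701.
k_P/k_Q = (4.90×10^11/4.15×10^15)·exp(7.701) = 1.181×10^-4 × 2210 = 0.261.
Since E_P < E_Q, lowering the temperature improves selectivity toward P.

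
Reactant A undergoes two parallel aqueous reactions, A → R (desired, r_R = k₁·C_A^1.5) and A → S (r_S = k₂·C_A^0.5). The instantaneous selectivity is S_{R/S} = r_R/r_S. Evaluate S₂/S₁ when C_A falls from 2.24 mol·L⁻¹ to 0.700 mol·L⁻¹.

S_{R/S} = (k₁/k₂)·C_A, so S₂/S₁ = (C_{A,2}/C_{A,1}).
= 0.700/2.24 = 0.312.

0.312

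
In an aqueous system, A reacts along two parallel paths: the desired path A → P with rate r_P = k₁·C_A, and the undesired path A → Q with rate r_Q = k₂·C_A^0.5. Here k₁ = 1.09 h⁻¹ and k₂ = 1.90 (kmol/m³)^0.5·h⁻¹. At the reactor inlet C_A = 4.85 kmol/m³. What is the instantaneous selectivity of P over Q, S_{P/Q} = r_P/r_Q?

S_{P/Q} = r_P/r_Q = (k₁·C_A)/(k₂·C_A^0.5) = (k₁/k₂)·C_A^0.5.
= (1.09×4.850) / (1.90×4.850^0.5) = 5.287/4.184 = 1.26.
Since the desired path is higher order in A, keeping C_A high (PFR or concentrated feed) favours P.

1.26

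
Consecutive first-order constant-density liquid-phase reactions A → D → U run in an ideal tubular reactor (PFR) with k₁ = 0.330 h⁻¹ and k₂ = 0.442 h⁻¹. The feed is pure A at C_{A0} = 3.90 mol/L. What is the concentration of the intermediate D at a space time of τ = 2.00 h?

Solving the coupled first-order balances gives C_D(τ) = [k₁/(k₂−k₁)]·C_{A0}·(e^(−k₁τ) − e^(−k₂τ)).
e^(−k₁τ) = e^(−0.330×2.00) = e^(−0.6600) = 0.5169; e^(−k₂τ) = e^(−0.8840) = 0.4131.
C_D = 0.330×3.90/(0.442−0.330) × (0.5169−0.4131) = 11.49×0.1037 = 1.192 mol/L.

1.19 mol/L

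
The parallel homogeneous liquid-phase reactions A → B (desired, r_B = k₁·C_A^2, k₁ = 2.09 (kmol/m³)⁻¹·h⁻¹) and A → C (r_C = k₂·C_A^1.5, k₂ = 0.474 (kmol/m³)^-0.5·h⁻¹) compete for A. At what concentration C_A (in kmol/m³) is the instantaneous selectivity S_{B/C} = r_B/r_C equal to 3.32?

0.567 kmol/m³

S_{B/C} = (k₁/k₂)·C_A^0.5 ⇒ C_A = (S·k₂/k₁)^(2).
= (3.32×0.474/2.09)^(2) = (0.7530)^(2) = 0.567 kmol/m³.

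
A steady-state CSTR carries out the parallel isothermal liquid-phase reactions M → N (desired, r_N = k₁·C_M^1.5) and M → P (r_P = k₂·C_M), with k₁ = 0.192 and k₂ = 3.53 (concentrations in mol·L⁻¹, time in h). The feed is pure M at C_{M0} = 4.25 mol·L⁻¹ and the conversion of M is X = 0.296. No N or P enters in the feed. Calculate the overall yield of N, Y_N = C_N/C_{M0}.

0.0255

Exit C_M = C_{M0}(1−X) = 4.25×0.704 = 2.992 mol·L⁻¹.
In a CSTR the entire volume is at exit conditions, so r_N = 0.192×2.992^1.5 = 0.9937 and r_P = 3.53×2.992 = 10.56.
Fraction of consumed M going to N: r_N/(r_N+r_P) = 0.08599.
C_N = 0.08599·C_{M0}·X = 0.08599×4.25×0.296 = 0.108 mol·L⁻¹; Y_N = C_N/C_{M0} = 0.0255.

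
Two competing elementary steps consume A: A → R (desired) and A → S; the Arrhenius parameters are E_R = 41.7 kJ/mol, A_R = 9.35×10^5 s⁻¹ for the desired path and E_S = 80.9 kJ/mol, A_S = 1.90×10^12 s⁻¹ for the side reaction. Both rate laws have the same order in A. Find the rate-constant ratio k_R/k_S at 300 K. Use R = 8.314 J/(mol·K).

3.29

With equal orders, S_{R/S} = k_R/k_S = (A_R/A_S)·exp[(E_S−E_R)/(RT)].
(E_S−E_R)/(RT) = (80.9−41.7)×10³/(8.314×300) = 39200/2494 = 15.72.
k_R/k_S = (9.35×10^5/1.90×10^12)·exp(15.72) = 4.921×10^-7 × 6.692×10^6 = 3.29.
Since E_R < E_S, lowering the temperature improves selectivity toward R.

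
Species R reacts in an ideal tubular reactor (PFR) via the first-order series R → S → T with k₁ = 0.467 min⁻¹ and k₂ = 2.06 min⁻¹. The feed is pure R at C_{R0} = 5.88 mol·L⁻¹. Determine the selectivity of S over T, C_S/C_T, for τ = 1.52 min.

0.348

Solving the coupled first-order balances gives C_S(τ) = [k₁/(k₂−k₁)]·C_{R0}·(e^(−k₁τ) − e^(−k₂τ)).
e^(−k₁τ) = e^(−0.467×1.52) = e^(−0.7098) = 0.4917; e^(−k₂τ) = e^(−3.131) = 0.04367.
C_S = 0.467×5.88/(2.06−0.467) × (0.4917−0.04367) = 1.724×0.4481 = 0.7723 mol·L⁻¹.
C_R = C_{R0}e^(−k₁τ) = 2.891 mol·L⁻¹, so C_T = C_{R0}−C_R−C_S = 2.216 mol·L⁻¹; C_S/C_T = 0.348.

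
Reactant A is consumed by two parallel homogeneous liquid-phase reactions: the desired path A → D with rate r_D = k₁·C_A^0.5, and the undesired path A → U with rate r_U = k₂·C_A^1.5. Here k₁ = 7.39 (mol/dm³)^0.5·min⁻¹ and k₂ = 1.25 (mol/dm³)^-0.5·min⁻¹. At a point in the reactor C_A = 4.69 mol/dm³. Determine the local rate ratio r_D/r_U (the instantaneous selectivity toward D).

S_{D/U} = r_D/r_U = (k₁·C_A^0.5)/(k₂·C_A^1.5) = (k₁/k₂)·C_A⁻¹.
= (7.39×4.690^0.5) / (1.25×4.690^1.5) = 16.00/12.70 = 1.26.
The undesired path is higher order in A, so low C_A (CSTR or dilute feed) favours D.

1.26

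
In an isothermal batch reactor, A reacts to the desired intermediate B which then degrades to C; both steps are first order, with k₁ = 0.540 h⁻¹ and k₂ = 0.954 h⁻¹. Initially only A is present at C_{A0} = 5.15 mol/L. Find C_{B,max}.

1.39 mol/L

Evaluating C_B at t_opt = ln(k₂/k₁)/(k₂−k₁) gives C_{B,max}/C_{A0} = (k₁/k₂)^[k₂/(k₂−k₁)].
= (0.540/0.954)^(0.954/(0.954−0.540)) = (0.5660)^(2.304) = 0.2694.
C_{B,max} = 0.2694×5.15 = 1.39 mol/L.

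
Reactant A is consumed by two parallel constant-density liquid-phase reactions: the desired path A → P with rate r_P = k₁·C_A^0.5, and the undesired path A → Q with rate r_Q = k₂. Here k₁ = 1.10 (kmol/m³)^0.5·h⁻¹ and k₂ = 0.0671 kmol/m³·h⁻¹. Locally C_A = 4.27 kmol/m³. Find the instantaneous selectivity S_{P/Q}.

33.9

S_{P/Q} = r_P/r_Q = (k₁·C_A^0.5)/(k₂) = (k₁/k₂)·C_A^0.5.
= (1.10×4.270^0.5) / (0.0671) = 2.273/0.06710 = 33.9.
Since the desired path is higher order in A, keeping C_A high (PFR or concentrated feed) favours P.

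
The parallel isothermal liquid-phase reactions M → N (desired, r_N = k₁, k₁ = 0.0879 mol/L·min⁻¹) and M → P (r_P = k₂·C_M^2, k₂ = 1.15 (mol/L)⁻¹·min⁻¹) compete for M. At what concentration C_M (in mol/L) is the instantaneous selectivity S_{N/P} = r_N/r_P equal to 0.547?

0.374 mol/L

S_{N/P} = (k₁/k₂)·C_M^-2 ⇒ C_M = (S·k₂/k₁)^(-0.5).
= (0.547×1.15/0.0879)^(-0.5) = (7.156)^(-0.5) = 0.374 mol/L.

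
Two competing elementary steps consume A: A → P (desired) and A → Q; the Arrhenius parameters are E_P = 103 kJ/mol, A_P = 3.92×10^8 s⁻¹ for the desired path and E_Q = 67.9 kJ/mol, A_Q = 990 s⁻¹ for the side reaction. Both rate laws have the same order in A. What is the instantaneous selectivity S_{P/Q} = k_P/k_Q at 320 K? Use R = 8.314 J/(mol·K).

0.738

With equal orders, S_{P/Q} = k_P/k_Q = (A_P/A_Q)·exp[(E_Q−E_P)/(RT)].
(E_Q−E_P)/(RT) = (67.9−103)×10³/(8.314×320) = -35100/2660 = -13.19.
k_P/k_Q = (3.92×10^8/990)·exp(-13.19) = 3.960×10^5 × 1.863×10^-6 = 0.738.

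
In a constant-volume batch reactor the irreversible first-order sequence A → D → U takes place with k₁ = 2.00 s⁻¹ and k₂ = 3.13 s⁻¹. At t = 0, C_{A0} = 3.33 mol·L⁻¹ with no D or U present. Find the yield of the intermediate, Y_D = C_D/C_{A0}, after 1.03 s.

0.155

The intermediate concentration in a first-order A→B→C sequence is C_D = k₁C_{A0}(e^(−k₁t) − e^(−k₂t))/(k₂−k₁).
e^(−k₁t) = e^(−2.00×1.03) = e^(−2.060) = 0.1275; e^(−k₂t) = e^(−3.224) = 0.03980.
C_D = 2.00×3.33/(3.13−2.00) × (0.1275−0.03980) = 5.894×0.08765 = 0.5166 mol·L⁻¹.
Y_D = C_D/C_{A0} = 0.5166/3.33 = 0.155.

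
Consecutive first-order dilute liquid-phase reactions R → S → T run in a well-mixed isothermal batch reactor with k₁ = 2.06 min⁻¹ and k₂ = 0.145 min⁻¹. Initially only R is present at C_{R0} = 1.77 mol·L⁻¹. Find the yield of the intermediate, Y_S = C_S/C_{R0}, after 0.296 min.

For first-order series with pure R initially, C_S(t) = k₁C_{R0}/(k₂−k₁)·(e^(−k₁t) − e^(−k₂t)).
e^(−k₁t) = e^(−2.06×0.296) = e^(−0.6098) = 0.5435; e^(−k₂t) = e^(−0.04292) = 0.9580.
C_S = 2.06×1.77/(0.145−2.06) × (0.5435−0.9580) = (-1.904)×(-0.4145) = 0.7892 mol·L⁻¹.
Y_S = C_S/C_{R0} = 0.7892/1.77 = 0.446.

0.446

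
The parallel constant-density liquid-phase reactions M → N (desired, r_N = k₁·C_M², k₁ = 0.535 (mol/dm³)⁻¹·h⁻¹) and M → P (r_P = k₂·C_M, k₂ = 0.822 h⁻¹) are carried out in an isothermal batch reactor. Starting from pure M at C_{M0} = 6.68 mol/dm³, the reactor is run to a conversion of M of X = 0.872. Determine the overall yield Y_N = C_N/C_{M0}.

0.588

C_M = C_{M0}(1−X) = 0.8550 mol/dm³.
Along a PFR/batch, dC_P/dC_M = −r_P/(r_N+r_P) = −k₂/(k₂+k₁·C_M).
Integrating from C_{M0} to C_M: C_P = (0.822/0.535)·ln[(0.822+0.535·6.68)/(0.822+0.535·0.855)] = 1.536·ln(4.396/1.279) = 1.896 mol/dm³.
Then C_N = (C_{M0}−C_M) − C_P = 5.825 − 1.896 = 3.929 mol/dm³.
Y_N = C_N/C_{M0} = 3.929/6.68 = 0.588.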